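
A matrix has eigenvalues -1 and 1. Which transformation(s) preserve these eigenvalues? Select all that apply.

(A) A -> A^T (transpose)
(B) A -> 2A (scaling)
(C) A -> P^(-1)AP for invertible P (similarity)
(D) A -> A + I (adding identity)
A and C

Eigenvalues are preserved by:
1. Similarity transformations: A -> P^(-1)AP (same characteristic polynomial)
2. Transpose: A^T has the same eigenvalues as A

Eigenvalues are NOT preserved by:
- Adding identity: eigenvalues become -1+1, 1+1
- Scaling: eigenvalues become -2, 2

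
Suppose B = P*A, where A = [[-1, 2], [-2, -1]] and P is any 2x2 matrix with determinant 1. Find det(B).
5

By the multiplicative property of determinants, det(B) = det(P*A) = det(P) * det(A) = det(A),
so the determinant is invariant under multiplication by any determinant-1 matrix; we just need det(A).

det(A) = (-1)(-1) - (2)(-2) = 1 - (-4) = 5

Therefore det(B) = 1 * 5 = 5.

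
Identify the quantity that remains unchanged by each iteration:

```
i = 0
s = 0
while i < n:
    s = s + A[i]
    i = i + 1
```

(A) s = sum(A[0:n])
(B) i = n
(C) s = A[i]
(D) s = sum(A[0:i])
D

A loop invariant must hold before the first iteration and be re-established by every execution of the body.

(D) s = sum(A[0:i]): Initially i = 0 and s = 0 = sum of the empty slice A[0:0]. If s = sum(A[0:i]) holds at the top of an iteration, the body sets s to sum(A[0:i]) + A[i] = sum(A[0:i+1]) and then i to i+1, so s = sum(A[0:i]) holds again. At exit i = n, giving s = sum(A[0:n]).

The other options fail:
(A) s = sum(A[0:n]): false before the loop (s = 0, not the full sum) -- it only becomes true at exit.
(B) i = n: false initially (i = 0); it is the exit condition, not an invariant.
(C) s = A[i]: after the first iteration s = A[0] but i = 1, so s = A[i] compares s with the wrong element (and fails in general).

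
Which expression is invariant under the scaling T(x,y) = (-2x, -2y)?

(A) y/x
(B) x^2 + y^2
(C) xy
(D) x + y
A

Under the uniform scaling T(x,y) = (-2x, -2y):
Substitute the transformed coordinates into each option and compare with the original:
(A) y/x  ->  (-2y)/(-2x) = y/x   [equals y/x: invariant]
(B) x^2 + y^2  ->  (-2x)^2 + (-2y)^2 = 4x^2 + 4y^2   [differs from x^2 + y^2: not invariant]
(C) xy  ->  (-2x)(-2y) = 4xy   [differs from xy: not invariant]
(D) x + y  ->  (-2x) + (-2y) = -2x - 2y   [differs from x + y: not invariant]

Only option (A), y/x, is unchanged by the transformation.
The common factor -2 cancels in a ratio of coordinates, while sums, products and sums of squares pick up factors of -2 or 4.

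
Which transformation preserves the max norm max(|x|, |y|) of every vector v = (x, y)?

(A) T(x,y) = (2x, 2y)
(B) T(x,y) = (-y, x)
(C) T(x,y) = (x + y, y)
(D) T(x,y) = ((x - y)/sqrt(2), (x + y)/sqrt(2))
B

A transformation preserves a norm if ||T(v)|| = ||v|| for every v; a single vector where the norm changes rules an option out.

(A) T(x,y) = (2x, 2y): v = (1, 0) has norm max(|1|, |0|) = 1, but T(v) = (2, 0) has norm 2 -- not preserved.
(B) T(x,y) = (-y, x): preserves the norm -- it only permutes the coordinates and/or flips signs, which leaves max(|x|, |y|) unchanged.
(C) T(x,y) = (x + y, y): v = (1, 1) has norm max(|1|, |1|) = 1, but T(v) = (2, 1) has norm 2 -- not preserved.
(D) T(x,y) = ((x - y)/sqrt(2), (x + y)/sqrt(2)): v = (1, 0) has norm max(|1|, |0|) = 1, but T(v) = (sqrt(2)/2, sqrt(2)/2) has norm sqrt(2)/2 -- not preserved.

Therefore the answer is (B).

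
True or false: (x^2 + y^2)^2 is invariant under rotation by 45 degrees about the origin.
True

Applying rotation by 45 degrees: x' = x*cos(45 degrees) - y*sin(45 degrees) = sqrt(2)x/2 - sqrt(2)y/2, y' = x*sin(45 degrees) + y*cos(45 degrees) = sqrt(2)x/2 + sqrt(2)y/2

Substituting into (x^2 + y^2)^2:
((sqrt(2)x/2 - sqrt(2)y/2)^2 + (sqrt(2)x/2 + sqrt(2)y/2)^2)^2
= x^4 + 2x^2y^2 + y^4 = (x^2 + y^2)^2

This equals the original expression (x^2 + y^2)^2, so it IS invariant.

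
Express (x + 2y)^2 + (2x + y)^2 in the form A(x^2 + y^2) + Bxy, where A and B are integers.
5(x^2 + y^2) + 8xy

Expanding: (x + 2y)^2 = x^2 + 4xy + 4y^2
(2x + y)^2 = 4x^2 + 4xy + y^2
Sum = (1+4)(x^2+y^2) + 8xy = 5(x^2 + y^2) + 8xy
This is symmetric in x and y.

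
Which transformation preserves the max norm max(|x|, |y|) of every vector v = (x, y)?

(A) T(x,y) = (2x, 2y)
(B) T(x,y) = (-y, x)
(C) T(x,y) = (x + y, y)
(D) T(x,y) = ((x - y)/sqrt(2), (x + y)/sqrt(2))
B

A transformation preserves a norm if ||T(v)|| = ||v|| for every v; a single vector where the norm changes rules an option out.

(A) T(x,y) = (2x, 2y): v = (1, 0) has norm max(|1|, |0|) = 1, but T(v) = (2, 0) has norm 2 -- not preserved.
(B) T(x,y) = (-y, x): preserves the norm -- it only permutes the coordinates and/or flips signs, which leaves max(|x|, |y|) unchanged.
(C) T(x,y) = (x + y, y): v = (1, 1) has norm max(|1|, |1|) = 1, but T(v) = (2, 1) has norm 2 -- not preserved.
(D) T(x,y) = ((x - y)/sqrt(2), (x + y)/sqrt(2)): v = (1, 0) has norm max(|1|, |0|) = 1, but T(v) = (sqrt(2)/2, sqrt(2)/2) has norm sqrt(2)/2 -- not preserved.

Therefore the answer is (B).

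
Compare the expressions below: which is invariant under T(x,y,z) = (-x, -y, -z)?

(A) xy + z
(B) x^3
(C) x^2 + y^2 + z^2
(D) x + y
C

Apply T(x,y,z) = (-x, -y, -z) to each option, i.e. replace (x, y, z) by the transformed coordinates.
Substitute the transformed coordinates into each option and compare with the original:
(A) xy + z  ->  (-x)(-y) + (-z) = xy - z   [differs from xy + z: not invariant]
(B) x^3  ->  (-x)^3 = -x^3   [differs from x^3: not invariant]
(C) x^2 + y^2 + z^2  ->  (-x)^2 + (-y)^2 + (-z)^2 = x^2 + y^2 + z^2   [equals x^2 + y^2 + z^2: invariant]
(D) x + y  ->  (-x) + (-y) = -x - y   [differs from x + y: not invariant]

Only option (C), x^2 + y^2 + z^2, is unchanged by the transformation.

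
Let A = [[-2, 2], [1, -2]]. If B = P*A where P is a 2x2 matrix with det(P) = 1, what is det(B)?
2

By the multiplicative property of determinants, det(B) = det(P*A) = det(P) * det(A) = det(A),
so the determinant is invariant under multiplication by any determinant-1 matrix; we just need det(A).

det(A) = (-2)(-2) - (2)(1) = 4 - 2 = 2

Therefore det(B) = 1 * 2 = 2.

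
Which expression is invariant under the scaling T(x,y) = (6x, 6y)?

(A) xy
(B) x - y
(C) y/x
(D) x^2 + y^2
C

Under the uniform scaling T(x,y) = (6x, 6y):
Substitute the transformed coordinates into each option and compare with the original:
(A) xy  ->  (6x)(6y) = 36xy   [differs from xy: not invariant]
(B) x - y  ->  (6x) - (6y) = 6x - 6y   [differs from x - y: not invariant]
(C) y/x  ->  (6y)/(6x) = y/x   [equals y/x: invariant]
(D) x^2 + y^2  ->  (6x)^2 + (6y)^2 = 36x^2 + 36y^2   [differs from x^2 + y^2: not invariant]

Only option (C), y/x, is unchanged by the transformation.
The common factor 6 cancels in a ratio of coordinates, while sums, products and sums of squares pick up factors of 6 or 36.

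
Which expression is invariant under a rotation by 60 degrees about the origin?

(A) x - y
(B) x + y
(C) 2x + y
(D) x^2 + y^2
D

A rotation by 60 degrees sends (x, y) to (x/2 - sqrt(3)y/2, sqrt(3)x/2 + y/2).
Substitute the transformed coordinates into each option and compare with the original:
(A) x - y  ->  (x/2 - sqrt(3)y/2) - (sqrt(3)x/2 + y/2) = -sqrt(3)x/2 + x/2 - sqrt(3)y/2 - y/2   [differs from x - y: not invariant]
(B) x + y  ->  (x/2 - sqrt(3)y/2) + (sqrt(3)x/2 + y/2) = x/2 + sqrt(3)x/2 - sqrt(3)y/2 + y/2   [differs from x + y: not invariant]
(C) 2x + y  ->  2(x/2 - sqrt(3)y/2) + (sqrt(3)x/2 + y/2) = sqrt(3)x/2 + x - sqrt(3)y + y/2   [differs from 2x + y: not invariant]
(D) x^2 + y^2  ->  (x/2 - sqrt(3)y/2)^2 + (sqrt(3)x/2 + y/2)^2 = x^2 + y^2   [equals x^2 + y^2: invariant]

Only option (D), x^2 + y^2, is unchanged by the transformation.
Geometrically, x^2 + y^2 is the squared distance from the origin, which every rotation about the origin preserves.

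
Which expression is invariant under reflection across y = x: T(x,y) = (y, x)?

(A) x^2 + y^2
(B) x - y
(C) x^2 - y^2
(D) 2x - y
A

The map is reflection across y = x: T(x,y) = (y, x).
Substitute the transformed coordinates into each option and compare with the original:
(A) x^2 + y^2  ->  (y)^2 + (x)^2 = x^2 + y^2   [equals x^2 + y^2: invariant]
(B) x - y  ->  (y) - (x) = -x + y   [differs from x - y: not invariant]
(C) x^2 - y^2  ->  (y)^2 - (x)^2 = -x^2 + y^2   [differs from x^2 - y^2: not invariant]
(D) 2x - y  ->  2(y) - (x) = -x + 2y   [differs from 2x - y: not invariant]

Only option (A), x^2 + y^2, is unchanged by the transformation.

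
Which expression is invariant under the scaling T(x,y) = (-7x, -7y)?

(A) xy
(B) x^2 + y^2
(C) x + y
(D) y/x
D

Under the uniform scaling T(x,y) = (-7x, -7y):
Substitute the transformed coordinates into each option and compare with the original:
(A) xy  ->  (-7x)(-7y) = 49xy   [differs from xy: not invariant]
(B) x^2 + y^2  ->  (-7x)^2 + (-7y)^2 = 49x^2 + 49y^2   [differs from x^2 + y^2: not invariant]
(C) x + y  ->  (-7x) + (-7y) = -7x - 7y   [differs from x + y: not invariant]
(D) y/x  ->  (-7y)/(-7x) = y/x   [equals y/x: invariant]

Only option (D), y/x, is unchanged by the transformation.
The common factor -7 cancels in a ratio of coordinates, while sums, products and sums of squares pick up factors of -7 or 49.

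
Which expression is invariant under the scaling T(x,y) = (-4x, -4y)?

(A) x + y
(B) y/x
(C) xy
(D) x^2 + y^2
B

Under the uniform scaling T(x,y) = (-4x, -4y):
Substitute the transformed coordinates into each option and compare with the original:
(A) x + y  ->  (-4x) + (-4y) = -4x - 4y   [differs from x + y: not invariant]
(B) y/x  ->  (-4y)/(-4x) = y/x   [equals y/x: invariant]
(C) xy  ->  (-4x)(-4y) = 16xy   [differs from xy: not invariant]
(D) x^2 + y^2  ->  (-4x)^2 + (-4y)^2 = 16x^2 + 16y^2   [differs from x^2 + y^2: not invariant]

Only option (B), y/x, is unchanged by the transformation.
The common factor -4 cancels in a ratio of coordinates, while sums, products and sums of squares pick up factors of -4 or 16.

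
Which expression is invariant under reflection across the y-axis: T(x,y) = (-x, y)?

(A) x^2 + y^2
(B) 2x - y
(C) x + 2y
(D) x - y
A

The map is reflection across the y-axis: T(x,y) = (-x, y).
Substitute the transformed coordinates into each option and compare with the original:
(A) x^2 + y^2  ->  (-x)^2 + (y)^2 = x^2 + y^2   [equals x^2 + y^2: invariant]
(B) 2x - y  ->  2(-x) - (y) = -2x - y   [differs from 2x - y: not invariant]
(C) x + 2y  ->  (-x) + 2(y) = -x + 2y   [differs from x + 2y: not invariant]
(D) x - y  ->  (-x) - (y) = -x - y   [differs from x - y: not invariant]

Only option (A), x^2 + y^2, is unchanged by the transformation.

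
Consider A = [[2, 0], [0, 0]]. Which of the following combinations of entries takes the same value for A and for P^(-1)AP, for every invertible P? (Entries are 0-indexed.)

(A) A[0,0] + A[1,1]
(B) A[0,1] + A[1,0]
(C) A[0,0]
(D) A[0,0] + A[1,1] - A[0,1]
A

A[0,0] + A[1,1] is the trace of A. By the cyclic property of the trace, tr(P^(-1)AP) = tr(APP^(-1)) = tr(A), so it is the same for every matrix similar to A.

The other combinations are not similarity invariants. For example, take P = [[2, 1], [1, 1]] (det P = 1), so P^(-1) = [[1, -1], [-1, 2]] and
B = P^(-1)AP = [[4, 2], [-4, -2]].
Evaluating each option on A and on B:
(A) A[0,0] + A[1,1]: 2 for A, 2 for B -> unchanged
(B) A[0,1] + A[1,0]: 0 for A, -2 for B -> changes
(C) A[0,0]: 2 for A, 4 for B -> changes
(D) A[0,0] + A[1,1] - A[0,1]: 2 for A, 0 for B -> changes

Only (A) A[0,0] + A[1,1] = 2 survives (and it does so for every P, not just this one), so it is the invariant.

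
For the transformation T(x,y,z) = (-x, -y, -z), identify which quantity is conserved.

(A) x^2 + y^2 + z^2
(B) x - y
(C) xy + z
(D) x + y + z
A

Apply T(x,y,z) = (-x, -y, -z) to each option, i.e. replace (x, y, z) by the transformed coordinates.
Substitute the transformed coordinates into each option and compare with the original:
(A) x^2 + y^2 + z^2  ->  (-x)^2 + (-y)^2 + (-z)^2 = x^2 + y^2 + z^2   [equals x^2 + y^2 + z^2: invariant]
(B) x - y  ->  (-x) - (-y) = -x + y   [differs from x - y: not invariant]
(C) xy + z  ->  (-x)(-y) + (-z) = xy - z   [differs from xy + z: not invariant]
(D) x + y + z  ->  (-x) + (-y) + (-z) = -x - y - z   [differs from x + y + z: not invariant]

Only option (A), x^2 + y^2 + z^2, is unchanged by the transformation.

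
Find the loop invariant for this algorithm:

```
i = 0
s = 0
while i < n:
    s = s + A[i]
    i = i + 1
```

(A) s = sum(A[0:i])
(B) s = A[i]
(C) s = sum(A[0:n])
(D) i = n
A

A loop invariant must hold before the first iteration and be re-established by every execution of the body.

(A) s = sum(A[0:i]): Initially i = 0 and s = 0 = sum of the empty slice A[0:0]. If s = sum(A[0:i]) holds at the top of an iteration, the body sets s to sum(A[0:i]) + A[i] = sum(A[0:i+1]) and then i to i+1, so s = sum(A[0:i]) holds again. At exit i = n, giving s = sum(A[0:n]).

The other options fail:
(B) s = A[i]: after the first iteration s = A[0] but i = 1, so s = A[i] compares s with the wrong element (and fails in general).
(C) s = sum(A[0:n]): false before the loop (s = 0, not the full sum) -- it only becomes true at exit.
(D) i = n: false initially (i = 0); it is the exit condition, not an invariant.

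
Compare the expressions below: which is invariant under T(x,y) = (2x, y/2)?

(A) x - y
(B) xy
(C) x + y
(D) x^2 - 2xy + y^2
B

An expression E(x,y) is invariant under T if E(T(x,y)) = E(x,y). Here T(x,y) = (2x, y/2).
Substitute the transformed coordinates into each option and compare with the original:
(A) x - y  ->  (2x) - (y/2) = 2x - y/2   [differs from x - y: not invariant]
(B) xy  ->  (2x)(y/2) = xy   [equals xy: invariant]
(C) x + y  ->  (2x) + (y/2) = 2x + y/2   [differs from x + y: not invariant]
(D) x^2 - 2xy + y^2  ->  (2x)^2 - 2(2x)(y/2) + (y/2)^2 = 4x^2 - 2xy + y^2/4   [differs from x^2 - 2xy + y^2: not invariant]

Only option (B), xy, is unchanged by the transformation.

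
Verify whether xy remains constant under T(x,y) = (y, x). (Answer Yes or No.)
Yes

Substitute T(x,y) = (y, x) into the expression and compare with the original.

Original: xy
After applying T: (y)(x) = xy

This is identical to the original xy, so the expression is invariant.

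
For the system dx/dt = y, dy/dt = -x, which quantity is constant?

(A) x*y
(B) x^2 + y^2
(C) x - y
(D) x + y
B

A first integral I satisfies dI/dt = 0 along every solution. Differentiate each option and use the equation of motion:
(A) d/dt[x*y] = (dx/dt)y + x(dy/dt) = y^2 - x^2, not identically 0
(B) d/dt[x^2 + y^2] = 2x*dx/dt + 2y*dy/dt = 2x*y + 2y*(-x) = 0
(C) d/dt[x - y] = y - (-x) = x + y, not identically 0
(D) d/dt[x + y] = y + (-x) = y - x, not identically 0

Only (B) has zero time-derivative. So x^2 + y^2 (the squared radius; trajectories are circles) is the conserved quantity.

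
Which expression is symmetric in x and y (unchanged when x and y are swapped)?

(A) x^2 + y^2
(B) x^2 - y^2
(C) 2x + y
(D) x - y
A

A symmetric expression is unchanged when the variables are permuted; here the transformation to test is the swap (x, y) -> (y, x).
Substitute the transformed coordinates into each option and compare with the original:
(A) x^2 + y^2  ->  (y)^2 + (x)^2 = x^2 + y^2   [equals x^2 + y^2: invariant]
(B) x^2 - y^2  ->  (y)^2 - (x)^2 = -x^2 + y^2   [differs from x^2 - y^2: not invariant]
(C) 2x + y  ->  2(y) + (x) = x + 2y   [differs from 2x + y: not invariant]
(D) x - y  ->  (y) - (x) = -x + y   [differs from x - y: not invariant]

Only option (A), x^2 + y^2, is unchanged by the transformation.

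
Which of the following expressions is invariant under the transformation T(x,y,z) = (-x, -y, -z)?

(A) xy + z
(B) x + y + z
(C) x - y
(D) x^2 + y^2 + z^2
D

Apply T(x,y,z) = (-x, -y, -z) to each option, i.e. replace (x, y, z) by the transformed coordinates.
Substitute the transformed coordinates into each option and compare with the original:
(A) xy + z  ->  (-x)(-y) + (-z) = xy - z   [differs from xy + z: not invariant]
(B) x + y + z  ->  (-x) + (-y) + (-z) = -x - y - z   [differs from x + y + z: not invariant]
(C) x - y  ->  (-x) - (-y) = -x + y   [differs from x - y: not invariant]
(D) x^2 + y^2 + z^2  ->  (-x)^2 + (-y)^2 + (-z)^2 = x^2 + y^2 + z^2   [equals x^2 + y^2 + z^2: invariant]

Only option (D), x^2 + y^2 + z^2, is unchanged by the transformation.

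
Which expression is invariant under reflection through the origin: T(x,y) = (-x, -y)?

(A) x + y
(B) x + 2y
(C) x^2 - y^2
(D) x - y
C

The map is reflection through the origin: T(x,y) = (-x, -y).
Substitute the transformed coordinates into each option and compare with the original:
(A) x + y  ->  (-x) + (-y) = -x - y   [differs from x + y: not invariant]
(B) x + 2y  ->  (-x) + 2(-y) = -x - 2y   [differs from x + 2y: not invariant]
(C) x^2 - y^2  ->  (-x)^2 - (-y)^2 = x^2 - y^2   [equals x^2 - y^2: invariant]
(D) x - y  ->  (-x) - (-y) = -x + y   [differs from x - y: not invariant]

Only option (C), x^2 - y^2, is unchanged by the transformation.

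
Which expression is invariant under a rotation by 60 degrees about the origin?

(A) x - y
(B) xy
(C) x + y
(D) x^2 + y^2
D

A rotation by 60 degrees sends (x, y) to (x/2 - sqrt(3)y/2, sqrt(3)x/2 + y/2).
Substitute the transformed coordinates into each option and compare with the original:
(A) x - y  ->  (x/2 - sqrt(3)y/2) - (sqrt(3)x/2 + y/2) = -sqrt(3)x/2 + x/2 - sqrt(3)y/2 - y/2   [differs from x - y: not invariant]
(B) xy  ->  (x/2 - sqrt(3)y/2)(sqrt(3)x/2 + y/2) = sqrt(3)x^2/4 - xy/2 - sqrt(3)y^2/4   [differs from xy: not invariant]
(C) x + y  ->  (x/2 - sqrt(3)y/2) + (sqrt(3)x/2 + y/2) = x/2 + sqrt(3)x/2 - sqrt(3)y/2 + y/2   [differs from x + y: not invariant]
(D) x^2 + y^2  ->  (x/2 - sqrt(3)y/2)^2 + (sqrt(3)x/2 + y/2)^2 = x^2 + y^2   [equals x^2 + y^2: invariant]

Only option (D), x^2 + y^2, is unchanged by the transformation.
Geometrically, x^2 + y^2 is the squared distance from the origin, which every rotation about the origin preserves.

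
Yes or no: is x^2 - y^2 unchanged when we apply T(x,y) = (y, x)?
No

Substitute T(x,y) = (y, x) into the expression and compare with the original.

Original: x^2 - y^2
After applying T: (y)^2 - (x)^2 = -x^2 + y^2

This differs from the original x^2 - y^2 (difference: -2x^2 + 2y^2), so the expression is NOT invariant.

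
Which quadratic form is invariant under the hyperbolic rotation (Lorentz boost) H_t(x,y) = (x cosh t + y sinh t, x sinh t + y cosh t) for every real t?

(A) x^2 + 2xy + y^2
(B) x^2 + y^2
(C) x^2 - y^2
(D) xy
C

Write x' = x cosh t + y sinh t, y' = x sinh t + y cosh t and substitute into each option:
(A) x^2 + 2xy + y^2: (x' + y')^2 with x' + y' = (x + y)(cosh t + sinh t) = (x + y)e^t, so it becomes (x + y)^2 e^(2t)   [not invariant for t != 0]
(B) x^2 + y^2: (x cosh t + y sinh t)^2 + (x sinh t + y cosh t)^2 = (x^2 + y^2)(cosh^2 t + sinh^2 t) + 4xy sinh t cosh t = (x^2 + y^2) cosh 2t + 2xy sinh 2t   [not invariant for t != 0]
(C) x^2 - y^2: (x cosh t + y sinh t)^2 - (x sinh t + y cosh t)^2 = x^2(cosh^2 t - sinh^2 t) + 2xy(cosh t sinh t - sinh t cosh t) + y^2(sinh^2 t - cosh^2 t) = x^2 - y^2   [invariant, using cosh^2 t - sinh^2 t = 1]
(D) xy: (x cosh t + y sinh t)(x sinh t + y cosh t) = xy(cosh^2 t + sinh^2 t) + (x^2 + y^2) sinh t cosh t = xy cosh 2t + (x^2 + y^2)(sinh 2t)/2   [not invariant for t != 0]

Only (C) x^2 - y^2 is unchanged; it is the Minkowski form preserved by Lorentz boosts, just as x^2 + y^2 is preserved by ordinary rotations.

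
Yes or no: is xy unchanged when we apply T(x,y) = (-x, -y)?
Yes

Substitute T(x,y) = (-x, -y) into the expression and compare with the original.

Original: xy
After applying T: (-x)(-y) = xy

This is identical to the original xy, so the expression is invariant.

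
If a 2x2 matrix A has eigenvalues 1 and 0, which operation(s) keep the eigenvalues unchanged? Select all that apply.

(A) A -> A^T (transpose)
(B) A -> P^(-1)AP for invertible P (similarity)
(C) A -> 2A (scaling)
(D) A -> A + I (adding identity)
A and B

Eigenvalues are preserved by:
1. Similarity transformations: A -> P^(-1)AP (same characteristic polynomial)
2. Transpose: A^T has the same eigenvalues as A

Eigenvalues are NOT preserved by:
- Adding identity: eigenvalues become 1+1, 0+1
- Scaling: eigenvalues become 2, 0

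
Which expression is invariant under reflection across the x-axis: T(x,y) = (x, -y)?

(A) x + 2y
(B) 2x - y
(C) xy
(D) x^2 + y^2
D

The map is reflection across the x-axis: T(x,y) = (x, -y).
Substitute the transformed coordinates into each option and compare with the original:
(A) x + 2y  ->  (x) + 2(-y) = x - 2y   [differs from x + 2y: not invariant]
(B) 2x - y  ->  2(x) - (-y) = 2x + y   [differs from 2x - y: not invariant]
(C) xy  ->  (x)(-y) = -xy   [differs from xy: not invariant]
(D) x^2 + y^2  ->  (x)^2 + (-y)^2 = x^2 + y^2   [equals x^2 + y^2: invariant]

Only option (D), x^2 + y^2, is unchanged by the transformation.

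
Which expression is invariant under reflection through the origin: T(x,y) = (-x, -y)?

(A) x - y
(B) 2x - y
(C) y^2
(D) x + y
C

The map is reflection through the origin: T(x,y) = (-x, -y).
Substitute the transformed coordinates into each option and compare with the original:
(A) x - y  ->  (-x) - (-y) = -x + y   [differs from x - y: not invariant]
(B) 2x - y  ->  2(-x) - (-y) = -2x + y   [differs from 2x - y: not invariant]
(C) y^2  ->  (-y)^2 = y^2   [equals y^2: invariant]
(D) x + y  ->  (-x) + (-y) = -x - y   [differs from x + y: not invariant]

Only option (C), y^2, is unchanged by the transformation.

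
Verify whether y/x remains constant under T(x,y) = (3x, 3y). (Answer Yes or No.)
Yes

Substitute T(x,y) = (3x, 3y) into the expression and compare with the original.

Original: y/x
After applying T: (3y)/(3x) = y/x

This is identical to the original y/x, so the expression is invariant.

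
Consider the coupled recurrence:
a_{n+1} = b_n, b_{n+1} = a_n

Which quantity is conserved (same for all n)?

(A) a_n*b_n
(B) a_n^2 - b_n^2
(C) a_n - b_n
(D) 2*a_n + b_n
A

Replace a_n by a_{n+1} = b_n and b_n by b_{n+1} = a_n in each option and simplify:
(A) a_n*b_n  ->  (b_n)*(a_n) = a_n*b_n   [conserved]
(B) a_n^2 - b_n^2  ->  (b_n)^2 - (a_n)^2 = -a_n^2 + b_n^2   [not conserved]
(C) a_n - b_n  ->  (b_n) - (a_n) = -a_n + b_n   [not conserved]
(D) 2*a_n + b_n  ->  2*(b_n) + (a_n) = a_n + 2*b_n   [not conserved]

Only (A) a_n*b_n returns to itself after one step, so it is the conserved quantity.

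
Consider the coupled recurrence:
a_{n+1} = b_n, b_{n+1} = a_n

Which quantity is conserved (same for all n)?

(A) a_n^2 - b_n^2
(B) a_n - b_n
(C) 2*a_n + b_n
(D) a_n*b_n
D

Replace a_n by a_{n+1} = b_n and b_n by b_{n+1} = a_n in each option and simplify:
(A) a_n^2 - b_n^2  ->  (b_n)^2 - (a_n)^2 = -a_n^2 + b_n^2   [not conserved]
(B) a_n - b_n  ->  (b_n) - (a_n) = -a_n + b_n   [not conserved]
(C) 2*a_n + b_n  ->  2*(b_n) + (a_n) = a_n + 2*b_n   [not conserved]
(D) a_n*b_n  ->  (b_n)*(a_n) = a_n*b_n   [conserved]

Only (D) a_n*b_n returns to itself after one step, so it is the conserved quantity.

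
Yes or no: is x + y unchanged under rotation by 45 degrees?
No

Applying rotation by 45 degrees: x' = x*cos(45 degrees) - y*sin(45 degrees) = sqrt(2)x/2 - sqrt(2)y/2, y' = x*sin(45 degrees) + y*cos(45 degrees) = sqrt(2)x/2 + sqrt(2)y/2

Substituting into x + y:
(sqrt(2)x/2 - sqrt(2)y/2) + (sqrt(2)x/2 + sqrt(2)y/2)
= sqrt(2)x

This differs from the original expression x + y, so it is NOT invariant.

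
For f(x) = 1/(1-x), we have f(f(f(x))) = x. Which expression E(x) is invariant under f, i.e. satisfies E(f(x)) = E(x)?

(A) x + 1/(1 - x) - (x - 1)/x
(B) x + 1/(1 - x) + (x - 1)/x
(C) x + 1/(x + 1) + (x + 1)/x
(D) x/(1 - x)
B

Replace x by f(x) = 1/(1 - x) in each option and simplify. As a quick numerical cross-check, also compare E(4) with E(f(4)) = E(-1/3).

(A) x + 1/(1 - x) - (x - 1)/x  ->  (1/(1 - x)) + 1/(1 - (1/(1 - x))) - ((1/(1 - x)) - 1)/(1/(1 - x)) = (x^2(1 - x) - x + (x - 1)^2)/(x(x - 1)); check: E(4) = 35/12 but E(-1/3) = -43/12.   [not invariant]
(B) x + 1/(1 - x) + (x - 1)/x  ->  (1/(1 - x)) + 1/(1 - (1/(1 - x))) + ((1/(1 - x)) - 1)/(1/(1 - x)), which simplifies back to x + 1/(1 - x) + (x - 1)/x; check: E(4) = 53/12, E(-1/3) = 53/12.   [invariant]
(C) x + 1/(x + 1) + (x + 1)/x  ->  (1/(1 - x)) + 1/((1/(1 - x)) + 1) + ((1/(1 - x)) + 1)/(1/(1 - x)) = (-x^3 + 6x^2 - 11x + 7)/(x^2 - 3x + 2); check: E(4) = 109/20 but E(-1/3) = -5/6.   [not invariant]
(D) x/(1 - x)  ->  (1/(1 - x))/(1 - (1/(1 - x))) = -1/x; check: E(4) = -4/3 but E(-1/3) = -1/4.   [not invariant]

Only (B) is unchanged. Indeed f(f(x)) = 1/(1 - 1/(1-x)) = (1-x)/(-x) = (x-1)/x, so E(x) = x + f(x) + f(f(x)) is the sum over the whole 3-cycle; applying f just permutes the three terms cyclically (x -> f(x) -> f(f(x)) -> x), leaving the sum unchanged.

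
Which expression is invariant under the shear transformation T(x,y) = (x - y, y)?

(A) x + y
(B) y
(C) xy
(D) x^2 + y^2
B

Under the shear T(x,y) = (x - y, y):
Substitute the transformed coordinates into each option and compare with the original:
(A) x + y  ->  (x - y) + (y) = x   [differs from x + y: not invariant]
(B) y  ->  (y) = y   [equals y: invariant]
(C) xy  ->  (x - y)(y) = xy - y^2   [differs from xy: not invariant]
(D) x^2 + y^2  ->  (x - y)^2 + (y)^2 = x^2 - 2xy + 2y^2   [differs from x^2 + y^2: not invariant]

Only option (B), y, is unchanged by the transformation.
A horizontal shear moves points parallel to the x-axis, so the y-coordinate (and any function of y alone) is unchanged.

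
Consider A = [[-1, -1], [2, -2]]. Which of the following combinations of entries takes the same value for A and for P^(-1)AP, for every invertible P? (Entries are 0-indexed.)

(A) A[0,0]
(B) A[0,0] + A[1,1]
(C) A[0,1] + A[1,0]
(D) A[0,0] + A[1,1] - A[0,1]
B

A[0,0] + A[1,1] is the trace of A. By the cyclic property of the trace, tr(P^(-1)AP) = tr(APP^(-1)) = tr(A), so it is the same for every matrix similar to A.

The other combinations are not similarity invariants. For example, take P = [[1, 1], [0, 1]] (det P = 1), so P^(-1) = [[1, -1], [0, 1]] and
B = P^(-1)AP = [[-3, -2], [2, 0]].
Evaluating each option on A and on B:
(A) A[0,0]: -1 for A, -3 for B -> changes
(B) A[0,0] + A[1,1]: -3 for A, -3 for B -> unchanged
(C) A[0,1] + A[1,0]: 1 for A, 0 for B -> changes
(D) A[0,0] + A[1,1] - A[0,1]: -2 for A, -1 for B -> changes

Only (B) A[0,0] + A[1,1] = -3 survives (and it does so for every P, not just this one), so it is the invariant.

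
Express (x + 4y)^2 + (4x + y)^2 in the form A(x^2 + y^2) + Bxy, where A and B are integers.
17(x^2 + y^2) + 16xy

Expanding: (x + 4y)^2 = x^2 + 8xy + 16y^2
(4x + y)^2 = 16x^2 + 8xy + y^2
Sum = (1+16)(x^2+y^2) + 16xy = 17(x^2 + y^2) + 16xy
This is symmetric in x and y.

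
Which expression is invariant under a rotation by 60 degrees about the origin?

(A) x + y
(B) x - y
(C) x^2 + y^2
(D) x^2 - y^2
C

A rotation by 60 degrees sends (x, y) to (x/2 - sqrt(3)y/2, sqrt(3)x/2 + y/2).
Substitute the transformed coordinates into each option and compare with the original:
(A) x + y  ->  (x/2 - sqrt(3)y/2) + (sqrt(3)x/2 + y/2) = x/2 + sqrt(3)x/2 - sqrt(3)y/2 + y/2   [differs from x + y: not invariant]
(B) x - y  ->  (x/2 - sqrt(3)y/2) - (sqrt(3)x/2 + y/2) = -sqrt(3)x/2 + x/2 - sqrt(3)y/2 - y/2   [differs from x - y: not invariant]
(C) x^2 + y^2  ->  (x/2 - sqrt(3)y/2)^2 + (sqrt(3)x/2 + y/2)^2 = x^2 + y^2   [equals x^2 + y^2: invariant]
(D) x^2 - y^2  ->  (x/2 - sqrt(3)y/2)^2 - (sqrt(3)x/2 + y/2)^2 = -x^2/2 - sqrt(3)xy + y^2/2   [differs from x^2 - y^2: not invariant]

Only option (C), x^2 + y^2, is unchanged by the transformation.
Geometrically, x^2 + y^2 is the squared distance from the origin, which every rotation about the origin preserves.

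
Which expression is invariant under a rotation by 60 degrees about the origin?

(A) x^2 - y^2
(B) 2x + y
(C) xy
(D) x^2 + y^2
D

A rotation by 60 degrees sends (x, y) to (x/2 - sqrt(3)y/2, sqrt(3)x/2 + y/2).
Substitute the transformed coordinates into each option and compare with the original:
(A) x^2 - y^2  ->  (x/2 - sqrt(3)y/2)^2 - (sqrt(3)x/2 + y/2)^2 = -x^2/2 - sqrt(3)xy + y^2/2   [differs from x^2 - y^2: not invariant]
(B) 2x + y  ->  2(x/2 - sqrt(3)y/2) + (sqrt(3)x/2 + y/2) = sqrt(3)x/2 + x - sqrt(3)y + y/2   [differs from 2x + y: not invariant]
(C) xy  ->  (x/2 - sqrt(3)y/2)(sqrt(3)x/2 + y/2) = sqrt(3)x^2/4 - xy/2 - sqrt(3)y^2/4   [differs from xy: not invariant]
(D) x^2 + y^2  ->  (x/2 - sqrt(3)y/2)^2 + (sqrt(3)x/2 + y/2)^2 = x^2 + y^2   [equals x^2 + y^2: invariant]

Only option (D), x^2 + y^2, is unchanged by the transformation.
Geometrically, x^2 + y^2 is the squared distance from the origin, which every rotation about the origin preserves.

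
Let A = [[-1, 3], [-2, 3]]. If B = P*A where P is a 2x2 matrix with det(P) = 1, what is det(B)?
3

By the multiplicative property of determinants, det(B) = det(P*A) = det(P) * det(A) = det(A),
so the determinant is invariant under multiplication by any determinant-1 matrix; we just need det(A).

det(A) = (-1)(3) - (3)(-2) = -3 - (-6) = 3

Therefore det(B) = 1 * 3 = 3.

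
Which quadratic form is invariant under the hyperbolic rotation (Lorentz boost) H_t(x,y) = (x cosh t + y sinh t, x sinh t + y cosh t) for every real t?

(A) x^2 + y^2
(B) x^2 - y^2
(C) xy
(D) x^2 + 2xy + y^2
B

Write x' = x cosh t + y sinh t, y' = x sinh t + y cosh t and substitute into each option:
(A) x^2 + y^2: (x cosh t + y sinh t)^2 + (x sinh t + y cosh t)^2 = (x^2 + y^2)(cosh^2 t + sinh^2 t) + 4xy sinh t cosh t = (x^2 + y^2) cosh 2t + 2xy sinh 2t   [not invariant for t != 0]
(B) x^2 - y^2: (x cosh t + y sinh t)^2 - (x sinh t + y cosh t)^2 = x^2(cosh^2 t - sinh^2 t) + 2xy(cosh t sinh t - sinh t cosh t) + y^2(sinh^2 t - cosh^2 t) = x^2 - y^2   [invariant, using cosh^2 t - sinh^2 t = 1]
(C) xy: (x cosh t + y sinh t)(x sinh t + y cosh t) = xy(cosh^2 t + sinh^2 t) + (x^2 + y^2) sinh t cosh t = xy cosh 2t + (x^2 + y^2)(sinh 2t)/2   [not invariant for t != 0]
(D) x^2 + 2xy + y^2: (x' + y')^2 with x' + y' = (x + y)(cosh t + sinh t) = (x + y)e^t, so it becomes (x + y)^2 e^(2t)   [not invariant for t != 0]

Only (B) x^2 - y^2 is unchanged; it is the Minkowski form preserved by Lorentz boosts, just as x^2 + y^2 is preserved by ordinary rotations.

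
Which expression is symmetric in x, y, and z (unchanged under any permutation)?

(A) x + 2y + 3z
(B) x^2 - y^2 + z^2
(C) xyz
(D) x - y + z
C

A symmetric expression is unchanged when the variables are permuted; here the transformation to test is the swap (x, y) -> (y, x).
A symmetric expression must survive every permutation; the single swap x <-> y already eliminates the distractors, and the keyed expression is also unchanged by x <-> z and y <-> z (each variable enters it in exactly the same way).
Substitute the transformed coordinates into each option and compare with the original:
(A) x + 2y + 3z  ->  (y) + 2(x) + 3z = 2x + y + 3z   [differs from x + 2y + 3z: not invariant]
(B) x^2 - y^2 + z^2  ->  (y)^2 - (x)^2 + z^2 = -x^2 + y^2 + z^2   [differs from x^2 - y^2 + z^2: not invariant]
(C) xyz  ->  (y)(x)z = xyz   [equals xyz: invariant]
(D) x - y + z  ->  (y) - (x) + z = -x + y + z   [differs from x - y + z: not invariant]

Only option (C), xyz, is unchanged by the transformation.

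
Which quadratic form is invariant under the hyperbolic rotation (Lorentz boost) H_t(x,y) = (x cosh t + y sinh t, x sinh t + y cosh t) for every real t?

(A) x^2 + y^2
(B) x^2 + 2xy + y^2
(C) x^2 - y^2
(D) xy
C

Write x' = x cosh t + y sinh t, y' = x sinh t + y cosh t and substitute into each option:
(A) x^2 + y^2: (x cosh t + y sinh t)^2 + (x sinh t + y cosh t)^2 = (x^2 + y^2)(cosh^2 t + sinh^2 t) + 4xy sinh t cosh t = (x^2 + y^2) cosh 2t + 2xy sinh 2t   [not invariant for t != 0]
(B) x^2 + 2xy + y^2: (x' + y')^2 with x' + y' = (x + y)(cosh t + sinh t) = (x + y)e^t, so it becomes (x + y)^2 e^(2t)   [not invariant for t != 0]
(C) x^2 - y^2: (x cosh t + y sinh t)^2 - (x sinh t + y cosh t)^2 = x^2(cosh^2 t - sinh^2 t) + 2xy(cosh t sinh t - sinh t cosh t) + y^2(sinh^2 t - cosh^2 t) = x^2 - y^2   [invariant, using cosh^2 t - sinh^2 t = 1]
(D) xy: (x cosh t + y sinh t)(x sinh t + y cosh t) = xy(cosh^2 t + sinh^2 t) + (x^2 + y^2) sinh t cosh t = xy cosh 2t + (x^2 + y^2)(sinh 2t)/2   [not invariant for t != 0]

Only (C) x^2 - y^2 is unchanged; it is the Minkowski form preserved by Lorentz boosts, just as x^2 + y^2 is preserved by ordinary rotations.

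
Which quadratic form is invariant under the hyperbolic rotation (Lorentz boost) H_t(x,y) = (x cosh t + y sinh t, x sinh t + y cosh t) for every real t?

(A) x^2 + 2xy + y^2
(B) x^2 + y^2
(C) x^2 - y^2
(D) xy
C

Write x' = x cosh t + y sinh t, y' = x sinh t + y cosh t and substitute into each option:
(A) x^2 + 2xy + y^2: (x' + y')^2 with x' + y' = (x + y)(cosh t + sinh t) = (x + y)e^t, so it becomes (x + y)^2 e^(2t)   [not invariant for t != 0]
(B) x^2 + y^2: (x cosh t + y sinh t)^2 + (x sinh t + y cosh t)^2 = (x^2 + y^2)(cosh^2 t + sinh^2 t) + 4xy sinh t cosh t = (x^2 + y^2) cosh 2t + 2xy sinh 2t   [not invariant for t != 0]
(C) x^2 - y^2: (x cosh t + y sinh t)^2 - (x sinh t + y cosh t)^2 = x^2(cosh^2 t - sinh^2 t) + 2xy(cosh t sinh t - sinh t cosh t) + y^2(sinh^2 t - cosh^2 t) = x^2 - y^2   [invariant, using cosh^2 t - sinh^2 t = 1]
(D) xy: (x cosh t + y sinh t)(x sinh t + y cosh t) = xy(cosh^2 t + sinh^2 t) + (x^2 + y^2) sinh t cosh t = xy cosh 2t + (x^2 + y^2)(sinh 2t)/2   [not invariant for t != 0]

Only (C) x^2 - y^2 is unchanged; it is the Minkowski form preserved by Lorentz boosts, just as x^2 + y^2 is preserved by ordinary rotations.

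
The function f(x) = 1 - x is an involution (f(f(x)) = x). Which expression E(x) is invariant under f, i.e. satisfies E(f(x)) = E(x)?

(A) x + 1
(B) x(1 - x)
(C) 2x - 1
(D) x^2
B

Replace x by f(x) = 1 - x in each option and simplify. As a quick numerical cross-check, also compare E(4) with E(f(4)) = E(-3).

(A) x + 1  ->  (1 - x) + 1 = 2 - x; check: E(4) = 5 but E(-3) = -2.   [not invariant]
(B) x(1 - x)  ->  (1 - x)(1 - (1 - x)), which simplifies back to x(1 - x); check: E(4) = -12, E(-3) = -12.   [invariant]
(C) 2x - 1  ->  2(1 - x) - 1 = 1 - 2x; check: E(4) = 7 but E(-3) = -7.   [not invariant]
(D) x^2  ->  (1 - x)^2 = (x - 1)^2; check: E(4) = 16 but E(-3) = 9.   [not invariant]

Only (B) is unchanged. E is symmetric under swapping x with f(x) = 1 - x, which is exactly what an involution does.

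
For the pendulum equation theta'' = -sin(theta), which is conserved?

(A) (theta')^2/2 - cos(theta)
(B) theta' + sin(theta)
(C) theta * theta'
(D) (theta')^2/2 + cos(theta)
A

A first integral I satisfies dI/dt = 0 along every solution. Differentiate each option and use the equation of motion:
(A) d/dt[(theta')^2/2 - cos(theta)] = theta' theta'' + sin(theta) theta' = theta'(-sin(theta)) + theta' sin(theta) = 0
(B) d/dt[theta' + sin(theta)] = theta'' + cos(theta) theta' = -sin(theta) + theta' cos(theta), not identically 0
(C) d/dt[theta * theta'] = (theta')^2 + theta theta'' = (theta')^2 - theta sin(theta), not identically 0
(D) d/dt[(theta')^2/2 + cos(theta)] = theta' theta'' - sin(theta) theta' = -2 theta' sin(theta), not identically 0

Only (A) has zero time-derivative. This is the total energy: kinetic (theta')^2/2 plus potential -cos(theta).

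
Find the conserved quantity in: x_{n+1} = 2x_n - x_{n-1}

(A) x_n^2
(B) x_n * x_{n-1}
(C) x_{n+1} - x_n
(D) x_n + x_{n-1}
C

For the recurrence x_{n+1} = 2x_n - x_{n-1}:

If x_{n+1} = 2x_n - x_{n-1}, then:
x_{n+1} - x_n = x_n - x_{n-1}
The first difference is constant throughout the sequence.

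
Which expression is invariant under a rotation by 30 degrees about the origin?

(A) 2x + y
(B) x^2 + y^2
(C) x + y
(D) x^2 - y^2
B

A rotation by 30 degrees sends (x, y) to (sqrt(3)x/2 - y/2, x/2 + sqrt(3)y/2).
Substitute the transformed coordinates into each option and compare with the original:
(A) 2x + y  ->  2(sqrt(3)x/2 - y/2) + (x/2 + sqrt(3)y/2) = x/2 + sqrt(3)x - y + sqrt(3)y/2   [differs from 2x + y: not invariant]
(B) x^2 + y^2  ->  (sqrt(3)x/2 - y/2)^2 + (x/2 + sqrt(3)y/2)^2 = x^2 + y^2   [equals x^2 + y^2: invariant]
(C) x + y  ->  (sqrt(3)x/2 - y/2) + (x/2 + sqrt(3)y/2) = x/2 + sqrt(3)x/2 - y/2 + sqrt(3)y/2   [differs from x + y: not invariant]
(D) x^2 - y^2  ->  (sqrt(3)x/2 - y/2)^2 - (x/2 + sqrt(3)y/2)^2 = x^2/2 - sqrt(3)xy - y^2/2   [differs from x^2 - y^2: not invariant]

Only option (B), x^2 + y^2, is unchanged by the transformation.
Geometrically, x^2 + y^2 is the squared distance from the origin, which every rotation about the origin preserves.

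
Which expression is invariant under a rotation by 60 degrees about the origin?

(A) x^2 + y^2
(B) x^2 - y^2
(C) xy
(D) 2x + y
A

A rotation by 60 degrees sends (x, y) to (x/2 - sqrt(3)y/2, sqrt(3)x/2 + y/2).
Substitute the transformed coordinates into each option and compare with the original:
(A) x^2 + y^2  ->  (x/2 - sqrt(3)y/2)^2 + (sqrt(3)x/2 + y/2)^2 = x^2 + y^2   [equals x^2 + y^2: invariant]
(B) x^2 - y^2  ->  (x/2 - sqrt(3)y/2)^2 - (sqrt(3)x/2 + y/2)^2 = -x^2/2 - sqrt(3)xy + y^2/2   [differs from x^2 - y^2: not invariant]
(C) xy  ->  (x/2 - sqrt(3)y/2)(sqrt(3)x/2 + y/2) = sqrt(3)x^2/4 - xy/2 - sqrt(3)y^2/4   [differs from xy: not invariant]
(D) 2x + y  ->  2(x/2 - sqrt(3)y/2) + (sqrt(3)x/2 + y/2) = sqrt(3)x/2 + x - sqrt(3)y + y/2   [differs from 2x + y: not invariant]

Only option (A), x^2 + y^2, is unchanged by the transformation.
Geometrically, x^2 + y^2 is the squared distance from the origin, which every rotation about the origin preserves.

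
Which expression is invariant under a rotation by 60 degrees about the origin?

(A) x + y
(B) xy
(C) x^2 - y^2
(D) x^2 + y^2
D

A rotation by 60 degrees sends (x, y) to (x/2 - sqrt(3)y/2, sqrt(3)x/2 + y/2).
Substitute the transformed coordinates into each option and compare with the original:
(A) x + y  ->  (x/2 - sqrt(3)y/2) + (sqrt(3)x/2 + y/2) = x/2 + sqrt(3)x/2 - sqrt(3)y/2 + y/2   [differs from x + y: not invariant]
(B) xy  ->  (x/2 - sqrt(3)y/2)(sqrt(3)x/2 + y/2) = sqrt(3)x^2/4 - xy/2 - sqrt(3)y^2/4   [differs from xy: not invariant]
(C) x^2 - y^2  ->  (x/2 - sqrt(3)y/2)^2 - (sqrt(3)x/2 + y/2)^2 = -x^2/2 - sqrt(3)xy + y^2/2   [differs from x^2 - y^2: not invariant]
(D) x^2 + y^2  ->  (x/2 - sqrt(3)y/2)^2 + (sqrt(3)x/2 + y/2)^2 = x^2 + y^2   [equals x^2 + y^2: invariant]

Only option (D), x^2 + y^2, is unchanged by the transformation.
Geometrically, x^2 + y^2 is the squared distance from the origin, which every rotation about the origin preserves.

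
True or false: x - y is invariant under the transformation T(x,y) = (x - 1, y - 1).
True

Substitute T(x,y) = (x - 1, y - 1) into the expression and compare with the original.

Original: x - y
After applying T: (x - 1) - (y - 1) = x - y

This is identical to the original x - y, so the expression is invariant.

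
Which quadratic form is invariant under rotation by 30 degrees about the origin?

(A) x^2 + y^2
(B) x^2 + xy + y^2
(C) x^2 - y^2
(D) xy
A

Rotation by 30 degrees sends (x, y) to (sqrt(3)x/2 - y/2, x/2 + sqrt(3)y/2).
Substitute the transformed coordinates into each option and compare with the original:
(A) x^2 + y^2  ->  (sqrt(3)x/2 - y/2)^2 + (x/2 + sqrt(3)y/2)^2 = x^2 + y^2   [equals x^2 + y^2: invariant]
(B) x^2 + xy + y^2  ->  (sqrt(3)x/2 - y/2)^2 + (sqrt(3)x/2 - y/2)(x/2 + sqrt(3)y/2) + (x/2 + sqrt(3)y/2)^2 = sqrt(3)x^2/4 + x^2 + xy/2 - sqrt(3)y^2/4 + y^2   [differs from x^2 + xy + y^2: not invariant]
(C) x^2 - y^2  ->  (sqrt(3)x/2 - y/2)^2 - (x/2 + sqrt(3)y/2)^2 = x^2/2 - sqrt(3)xy - y^2/2   [differs from x^2 - y^2: not invariant]
(D) xy  ->  (sqrt(3)x/2 - y/2)(x/2 + sqrt(3)y/2) = sqrt(3)x^2/4 + xy/2 - sqrt(3)y^2/4   [differs from xy: not invariant]

Only option (A), x^2 + y^2, is unchanged by the transformation.
x^2 + y^2 is the squared distance from the origin, which rotations preserve.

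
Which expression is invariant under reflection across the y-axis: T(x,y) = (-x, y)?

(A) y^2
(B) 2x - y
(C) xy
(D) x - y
A

The map is reflection across the y-axis: T(x,y) = (-x, y).
Substitute the transformed coordinates into each option and compare with the original:
(A) y^2  ->  (y)^2 = y^2   [equals y^2: invariant]
(B) 2x - y  ->  2(-x) - (y) = -2x - y   [differs from 2x - y: not invariant]
(C) xy  ->  (-x)(y) = -xy   [differs from xy: not invariant]
(D) x - y  ->  (-x) - (y) = -x - y   [differs from x - y: not invariant]

Only option (A), y^2, is unchanged by the transformation.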